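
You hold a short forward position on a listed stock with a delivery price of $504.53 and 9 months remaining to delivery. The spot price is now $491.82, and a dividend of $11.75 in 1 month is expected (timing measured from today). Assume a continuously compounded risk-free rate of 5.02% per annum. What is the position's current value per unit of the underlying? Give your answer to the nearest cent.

PV(remaining dividends) I = 11.75·e^(−0.0502·1/12) = 11.7009
Current forward F = (S − I)·e^(rT) = (491.82 − 11.7009)·e^(0.0502·9/12) = 480.1191 × 1.038368 = 498.5403
Value (long) = (F − K)·e^(−rT) = (498.5403 − 504.53) × 0.963050 = -5.7684
Short position value = −(long value) = $5.77

$5.77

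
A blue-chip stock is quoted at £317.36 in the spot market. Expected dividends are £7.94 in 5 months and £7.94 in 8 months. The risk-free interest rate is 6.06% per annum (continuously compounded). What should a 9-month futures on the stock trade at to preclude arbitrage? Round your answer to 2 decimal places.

£316.03

PV(dividends) I = 7.94·e^(−0.0606·5/12) + 7.94·e^(−0.0606·8/12)
I = 7.7420 + 7.6256 = 15.3676
F = (S − I)·e^(rT) = (317.36 − 15.3676) · e^(0.0606·9/12)
= 301.9924 · e^0.045450 = 301.9924 × 1.046499 = £316.03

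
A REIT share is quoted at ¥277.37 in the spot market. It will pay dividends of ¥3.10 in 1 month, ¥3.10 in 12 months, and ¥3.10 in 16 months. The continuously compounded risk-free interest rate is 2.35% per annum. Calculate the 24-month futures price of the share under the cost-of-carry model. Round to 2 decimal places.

PV(dividends) I = 3.10·e^(−0.0235·1/12) + 3.10·e^(−0.0235·12/12) + 3.10·e^(−0.0235·16/12)
I = 3.0939 + 3.0280 + 3.0044 = 9.1263
F = (S − I)·e^(rT) = (277.37 − 9.1263) · e^(0.0235·24/12)
= 268.2437 · e^0.047000 = 268.2437 × 1.048122 = ¥281.15

¥281.15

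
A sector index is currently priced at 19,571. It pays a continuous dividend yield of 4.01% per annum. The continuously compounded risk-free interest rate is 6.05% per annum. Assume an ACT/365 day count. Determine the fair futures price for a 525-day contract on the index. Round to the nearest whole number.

F = S·e^((r − q)T) = 19571 · e^((0.0605 − 0.0401) × 525/365)
= 19571 · e^0.029342 = 19571 × 1.029777
F = 20,154

20,154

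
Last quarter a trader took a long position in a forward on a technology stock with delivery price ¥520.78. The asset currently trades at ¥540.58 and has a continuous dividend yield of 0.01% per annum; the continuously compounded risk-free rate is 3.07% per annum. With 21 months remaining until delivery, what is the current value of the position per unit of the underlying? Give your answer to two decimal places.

Current fair forward for the remaining 21 months: F = S·e^((r − q)·T), (r − q) = 0.0307 − 0.0001 = 0.0306
F = 540.58 · e^(0.0306 × 21/12) = 540.58 × 1.055010 = 570.3173
Value of long forward = (F − K)·e^(−rT) = (570.3173 − 520.78) · e^(−0.0307·21/12)
= 49.5373 × 0.947693 = 46.95

¥46.95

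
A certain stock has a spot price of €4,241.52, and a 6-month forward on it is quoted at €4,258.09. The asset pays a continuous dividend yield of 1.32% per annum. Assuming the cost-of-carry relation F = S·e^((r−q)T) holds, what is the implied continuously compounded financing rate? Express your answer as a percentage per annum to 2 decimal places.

2.10%

From F = S·e^((r−q)T): (r − q) = ln(F/S)/T
ln(4258.09/4241.52) = ln(1.003907) = 0.003899
(r − q) = 0.003899 / (6/12) = 0.007798
r = ln(F/S)/T + q = 0.007798 + 0.0132 = 0.020998
r = 2.10%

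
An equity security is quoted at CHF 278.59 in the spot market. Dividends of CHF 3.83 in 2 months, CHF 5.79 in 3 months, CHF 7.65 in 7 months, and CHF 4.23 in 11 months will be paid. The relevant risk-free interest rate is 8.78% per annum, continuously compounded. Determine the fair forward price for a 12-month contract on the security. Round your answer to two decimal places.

CHF 281.66

PV(dividends) I = 3.83·e^(−0.0878·2/12) + 5.79·e^(−0.0878·3/12) + 7.65·e^(−0.0878·7/12) + 4.23·e^(−0.0878·11/12)
I = 3.7744 + 5.6643 + 7.2681 + 3.9029 = 20.6097
F = (S − I)·e^(rT) = (278.59 − 20.6097) · e^(0.0878·12/12)
= 257.9803 · e^0.087800 = 257.9803 × 1.091770 = CHF 281.66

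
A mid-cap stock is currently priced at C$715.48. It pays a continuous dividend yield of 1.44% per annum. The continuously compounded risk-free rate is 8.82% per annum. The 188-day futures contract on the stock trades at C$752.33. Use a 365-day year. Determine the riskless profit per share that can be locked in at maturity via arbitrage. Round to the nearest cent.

Fair futures: F* = S·e^(carry·T), with carry = (r − q) = 0.0882 − 0.0144 = 0.0738
F* = 715.48 · e^(0.0738 × 188/365) = 715.48 · e^0.038012 = 715.48 × 1.038744 = C$743.2006
Market C$752.33 > fair C$743.2006: forward overpriced → cash-and-carry (buy spot, short the forward).
At maturity, profit = |F_mkt − F*| = |752.33 − 743.2006| = C$9.13 per share

C$9.13 per share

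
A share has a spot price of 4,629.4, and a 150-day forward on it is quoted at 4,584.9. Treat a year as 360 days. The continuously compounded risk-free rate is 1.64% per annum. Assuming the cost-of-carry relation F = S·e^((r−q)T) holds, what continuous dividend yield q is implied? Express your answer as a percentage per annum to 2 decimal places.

From F = S·e^((r−q)T): (r − q) = ln(F/S)/T
ln(4584.9/4629.4) = ln(0.990388) = -0.009658
(r − q) = -0.009658 / (150/360) = -0.023179
q = r − ln(F/S)/T = 0.0164 + 0.023179 = 0.039579
q = 3.96%

3.96%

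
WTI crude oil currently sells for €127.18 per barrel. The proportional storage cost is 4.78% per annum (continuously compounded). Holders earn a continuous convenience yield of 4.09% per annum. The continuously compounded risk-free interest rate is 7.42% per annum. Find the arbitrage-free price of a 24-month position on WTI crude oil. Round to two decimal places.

Net carry = r + u − y = 0.0742 + 0.0478 − 0.0409 = 0.0811
F = S·e^((r+u−y)T) = 127.18 · e^(0.0811 × 24/12) = 127.18 · e^0.162200
= 127.18 × 1.176095 = €149.58 per barrel

€149.58 per barrel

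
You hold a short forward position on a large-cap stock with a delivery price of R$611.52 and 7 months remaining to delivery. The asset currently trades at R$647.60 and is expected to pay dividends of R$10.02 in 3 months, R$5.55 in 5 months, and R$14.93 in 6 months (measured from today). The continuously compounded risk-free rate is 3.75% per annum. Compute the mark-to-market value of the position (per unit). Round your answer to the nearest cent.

-R$19.27

PV(remaining dividends) I = 10.02·e^(−0.0375·3/12) + 5.55·e^(−0.0375·5/12) + 14.93·e^(−0.0375·6/12) = 30.0431
Current forward F = (S − I)·e^(rT) = (647.60 − 30.0431)·e^(0.0375·7/12) = 617.5569 × 1.022116 = 631.2148
Value (long) = (F − K)·e^(−rT) = (631.2148 − 611.52) × 0.978363 = 19.2687
Short position value = −(long value) = -R$19.27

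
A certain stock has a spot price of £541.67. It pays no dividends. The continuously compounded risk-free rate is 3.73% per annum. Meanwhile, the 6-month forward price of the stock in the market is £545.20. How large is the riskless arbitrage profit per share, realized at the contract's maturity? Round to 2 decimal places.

£6.67 per share

Fair forward: F* = S·e^(carry·T), with carry = r = 0.0373
F* = 541.67 · e^(0.0373 × 6/12) = 541.67 · e^0.018650 = 541.67 × 1.018825 = £551.8669
Market £545.20 < fair £551.8669: forward underpriced → reverse cash-and-carry (short spot, go long the forward).
At maturity, profit = |F_mkt − F*| = |545.20 − 551.8669| = £6.67 per share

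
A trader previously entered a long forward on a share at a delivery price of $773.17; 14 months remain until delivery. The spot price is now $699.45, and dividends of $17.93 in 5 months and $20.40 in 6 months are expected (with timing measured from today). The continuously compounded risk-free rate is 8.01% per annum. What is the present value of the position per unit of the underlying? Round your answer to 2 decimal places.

-$41.68

PV(remaining dividends) I = 17.93·e^(−0.0801·5/12) + 20.40·e^(−0.0801·6/12) = 36.9406
Current forward F = (S − I)·e^(rT) = (699.45 − 36.9406)·e^(0.0801·14/12) = 662.5094 × 1.097956 = 727.4062
Value (long) = (F − K)·e^(−rT) = (727.4062 − 773.17) × 0.910784 = -41.6809
Value = -$41.68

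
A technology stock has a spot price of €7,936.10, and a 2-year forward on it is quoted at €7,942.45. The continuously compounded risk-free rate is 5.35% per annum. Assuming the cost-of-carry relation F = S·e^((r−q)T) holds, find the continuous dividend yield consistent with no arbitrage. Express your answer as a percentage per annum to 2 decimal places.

5.31%

From F = S·e^((r−q)T): (r − q) = ln(F/S)/T
ln(7942.45/7936.10) = ln(1.000800) = 0.000800
(r − q) = 0.000800 / (2) = 0.000400
q = r − ln(F/S)/T = 0.0535 − 0.000400 = 0.053100
q = 5.31%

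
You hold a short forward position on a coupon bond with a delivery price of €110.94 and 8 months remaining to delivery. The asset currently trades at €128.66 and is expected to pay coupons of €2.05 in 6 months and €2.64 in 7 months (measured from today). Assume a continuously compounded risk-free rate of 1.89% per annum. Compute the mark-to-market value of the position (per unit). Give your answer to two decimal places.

-€14.47

PV(remaining coupons) I = 2.05·e^(−0.0189·6/12) + 2.64·e^(−0.0189·7/12) = 4.6418
Current forward F = (S − I)·e^(rT) = (128.66 − 4.6418)·e^(0.0189·8/12) = 124.0182 × 1.012680 = 125.5908
Value (long) = (F − K)·e^(−rT) = (125.5908 − 110.94) × 0.987479 = 14.4674
Short position value = −(long value) = -€14.47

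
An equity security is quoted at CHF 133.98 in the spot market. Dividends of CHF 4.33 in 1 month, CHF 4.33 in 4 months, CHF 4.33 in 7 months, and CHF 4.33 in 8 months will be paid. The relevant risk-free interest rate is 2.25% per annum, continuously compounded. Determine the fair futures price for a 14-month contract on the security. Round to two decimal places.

CHF 119.93

PV(dividends) I = 4.33·e^(−0.0225·1/12) + 4.33·e^(−0.0225·4/12) + 4.33·e^(−0.0225·7/12) + 4.33·e^(−0.0225·8/12)
I = 4.3219 + 4.2976 + 4.2735 + 4.2655 = 17.1585
F = (S − I)·e^(rT) = (133.98 − 17.1585) · e^(0.0225·14/12)
= 116.8215 · e^0.026250 = 116.8215 × 1.026598 = CHF 119.93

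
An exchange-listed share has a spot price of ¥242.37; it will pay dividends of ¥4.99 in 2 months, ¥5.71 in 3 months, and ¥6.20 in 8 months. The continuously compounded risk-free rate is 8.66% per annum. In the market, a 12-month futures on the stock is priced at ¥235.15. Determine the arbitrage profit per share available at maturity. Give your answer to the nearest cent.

¥11.31 per share

PV(dividends) I = 4.99·e^(−0.0866·2/12) + 5.71·e^(−0.0866·3/12) + 6.20·e^(−0.0866·8/12) = 16.3584
Fair futures F* = (S − I)·e^(rT) = (242.37 − 16.3584)·e^0.086600 = 226.0116 × 1.090460 = 246.4566
Market ¥235.15 < fair 246.4566: forward underpriced → reverse cash-and-carry (short the stock, invest proceeds at r, pay the dividends, go long the forward).
Profit at T = |F_mkt − F*| = |235.15 − 246.4566| = ¥11.31 per share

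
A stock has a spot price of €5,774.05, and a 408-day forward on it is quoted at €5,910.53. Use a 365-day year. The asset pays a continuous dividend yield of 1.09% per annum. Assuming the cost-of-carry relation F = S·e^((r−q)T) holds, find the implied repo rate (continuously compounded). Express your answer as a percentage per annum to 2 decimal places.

3.18%

From F = S·e^((r−q)T): (r − q) = ln(F/S)/T
ln(5910.53/5774.05) = ln(1.023637) = 0.023362
(r − q) = 0.023362 / (408/365) = 0.020900
r = ln(F/S)/T + q = 0.020900 + 0.0109 = 0.031800
r = 3.18%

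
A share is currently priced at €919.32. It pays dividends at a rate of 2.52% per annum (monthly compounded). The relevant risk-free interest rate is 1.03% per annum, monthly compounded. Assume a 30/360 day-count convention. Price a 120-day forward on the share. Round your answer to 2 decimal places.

F = S · (1+r/12)^(12T) / (1+q/12)^(12T)
= 919.32 × 1.003438 / 1.008426 = 919.32 × 0.995054
F = €914.77

€914.77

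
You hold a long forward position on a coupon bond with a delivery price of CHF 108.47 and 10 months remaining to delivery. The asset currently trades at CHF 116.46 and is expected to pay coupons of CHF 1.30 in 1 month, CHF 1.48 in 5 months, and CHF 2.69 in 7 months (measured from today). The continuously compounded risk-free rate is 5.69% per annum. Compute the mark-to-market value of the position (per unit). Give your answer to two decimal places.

CHF 7.67

PV(remaining coupons) I = 1.30·e^(−0.0569·1/12) + 1.48·e^(−0.0569·5/12) + 2.69·e^(−0.0569·7/12) = 5.3414
Current forward F = (S − I)·e^(rT) = (116.46 − 5.3414)·e^(0.0569·10/12) = 111.1186 × 1.048559 = 116.5144
Value (long) = (F − K)·e^(−rT) = (116.5144 − 108.47) × 0.953690 = 7.6719
Value = CHF 7.67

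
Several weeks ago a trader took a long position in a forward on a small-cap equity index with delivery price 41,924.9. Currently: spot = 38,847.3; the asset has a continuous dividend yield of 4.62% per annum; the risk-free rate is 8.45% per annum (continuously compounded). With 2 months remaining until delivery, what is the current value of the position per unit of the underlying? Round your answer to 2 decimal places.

-2789.27

Current fair forward for the remaining 2 months: F = S·e^((r − q)·T), (r − q) = 0.0845 − 0.0462 = 0.0383
F = 38847.3 · e^(0.0383 × 2/12) = 38847.3 × 1.00640375 = 39096.0684
Value of long forward = (F − K)·e^(−rT) = (39096.0684 − 41924.9) · e^(−0.0845·2/12)
= -2828.8316 × 0.98601537 = -2789.27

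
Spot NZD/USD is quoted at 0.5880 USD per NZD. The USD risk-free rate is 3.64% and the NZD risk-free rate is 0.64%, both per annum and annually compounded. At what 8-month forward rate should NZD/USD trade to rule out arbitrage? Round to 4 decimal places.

By covered interest parity, F = S · (1+r_USD)^T / (1+r_NZD)^T
= 0.5880 × 1.024122 / 1.004262 = 0.5880 × 1.019776
F = 0.5996 USD per NZD

0.5996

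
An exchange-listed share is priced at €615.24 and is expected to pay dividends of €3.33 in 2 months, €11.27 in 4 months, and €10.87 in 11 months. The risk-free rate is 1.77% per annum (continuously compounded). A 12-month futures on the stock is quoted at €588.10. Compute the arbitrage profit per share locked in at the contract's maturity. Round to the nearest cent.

PV(dividends) I = 3.33·e^(−0.0177·2/12) + 11.27·e^(−0.0177·4/12) + 10.87·e^(−0.0177·11/12) = 25.2190
Fair futures F* = (S − I)·e^(rT) = (615.24 − 25.2190)·e^0.017700 = 590.0210 × 1.017858 = 600.5576
Market €588.10 < fair 600.5576: forward underpriced → reverse cash-and-carry (short the stock, invest proceeds at r, pay the dividends, go long the forward).
Profit at T = |F_mkt − F*| = |588.10 − 600.5576| = €12.46 per share

€12.46 per share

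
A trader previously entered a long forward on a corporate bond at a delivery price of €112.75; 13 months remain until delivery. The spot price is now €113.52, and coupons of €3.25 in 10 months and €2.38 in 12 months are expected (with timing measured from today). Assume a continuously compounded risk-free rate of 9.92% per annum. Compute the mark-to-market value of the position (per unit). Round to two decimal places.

€7.11

PV(remaining coupons) I = 3.25·e^(−0.0992·10/12) + 2.38·e^(−0.0992·12/12) = 5.1474
Current forward F = (S − I)·e^(rT) = (113.52 − 5.1474)·e^(0.0992·13/12) = 108.3726 × 1.113454 = 120.6679
Value (long) = (F − K)·e^(−rT) = (120.6679 − 112.75) × 0.898106 = 7.1111
Value = €7.11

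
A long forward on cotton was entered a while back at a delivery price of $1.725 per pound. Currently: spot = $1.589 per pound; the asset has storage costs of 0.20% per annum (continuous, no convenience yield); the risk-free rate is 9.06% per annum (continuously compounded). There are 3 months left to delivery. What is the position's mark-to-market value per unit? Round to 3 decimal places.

Current fair forward for the remaining 3 months: F = S·e^((r + u)·T), (r + u) = 0.0906 + 0.0020 = 0.0926
F = 1.589 · e^(0.0926 × 3/12) = 1.589 × 1.023420 = 1.6262
Value of long forward = (F − K)·e^(−rT) = (1.6262 − 1.725) · e^(−0.0906·3/12)
= -0.0988 × 0.977605 = -0.097

-$0.097 per pound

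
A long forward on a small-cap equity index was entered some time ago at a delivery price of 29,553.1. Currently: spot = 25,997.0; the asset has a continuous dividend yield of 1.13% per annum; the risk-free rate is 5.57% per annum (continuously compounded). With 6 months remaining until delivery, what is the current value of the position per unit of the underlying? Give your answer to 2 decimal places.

-2890.87

Current fair forward for the remaining 6 months: F = S·e^((r − q)·T), (r − q) = 0.0557 − 0.0113 = 0.0444
F = 25997.0 · e^(0.0444 × 6/12) = 25997.0 × 1.02244825 = 26580.5872
Value of long forward = (F − K)·e^(−rT) = (26580.5872 − 29553.1) · e^(−0.0557·6/12)
= -2972.5128 × 0.97253424 = -2890.87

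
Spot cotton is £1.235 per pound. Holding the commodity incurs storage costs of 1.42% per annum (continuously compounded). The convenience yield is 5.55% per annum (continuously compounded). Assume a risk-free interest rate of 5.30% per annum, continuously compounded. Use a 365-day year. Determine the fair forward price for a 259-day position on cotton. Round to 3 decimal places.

Net carry = r + u − y = 0.0530 + 0.0142 − 0.0555 = 0.0117
F = S·e^((r+u−y)T) = 1.235 · e^(0.0117 × 259/365) = 1.235 · e^0.008302
= 1.235 × 1.008337 = £1.245 per pound

£1.245 per pound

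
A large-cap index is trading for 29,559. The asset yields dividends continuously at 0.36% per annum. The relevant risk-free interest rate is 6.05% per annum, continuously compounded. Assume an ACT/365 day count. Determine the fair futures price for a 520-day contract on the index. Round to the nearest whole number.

32,055

F = S·e^((r − q)T) = 29559 · e^((0.0605 − 0.0036) × 520/365)
= 29559 · e^0.081063 = 29559 × 1.084439
F = 32,055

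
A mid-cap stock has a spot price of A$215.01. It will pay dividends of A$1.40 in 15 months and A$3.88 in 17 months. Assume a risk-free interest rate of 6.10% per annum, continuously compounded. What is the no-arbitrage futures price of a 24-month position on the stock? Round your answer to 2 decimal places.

A$237.42

PV(dividends) I = 1.40·e^(−0.0610·15/12) + 3.88·e^(−0.0610·17/12)
I = 1.2972 + 3.5588 = 4.8560
F = (S − I)·e^(rT) = (215.01 − 4.8560) · e^(0.0610·24/12)
= 210.1540 · e^0.122000 = 210.1540 × 1.129754 = A$237.42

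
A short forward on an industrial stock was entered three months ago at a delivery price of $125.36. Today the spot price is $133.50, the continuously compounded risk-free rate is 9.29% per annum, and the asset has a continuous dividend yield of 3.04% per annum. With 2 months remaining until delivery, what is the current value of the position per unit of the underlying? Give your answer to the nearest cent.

-$9.39

Current fair forward for the remaining 2 months: F = S·e^((r − q)·T), (r − q) = 0.0929 − 0.0304 = 0.0625
F = 133.50 · e^(0.0625 × 2/12) = 133.50 × 1.010471 = 134.8979
Value of long forward = (F − K)·e^(−rT) = (134.8979 − 125.36) · e^(−0.0929·2/12)
= 9.5379 × 0.984636 = 9.39
Short position value = −(long value) = -$9.39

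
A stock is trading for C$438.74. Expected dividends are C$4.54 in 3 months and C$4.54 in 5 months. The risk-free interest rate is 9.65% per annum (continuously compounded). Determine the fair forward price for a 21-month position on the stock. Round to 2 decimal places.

C$509.05

PV(dividends) I = 4.54·e^(−0.0965·3/12) + 4.54·e^(−0.0965·5/12)
I = 4.4318 + 4.3611 = 8.7929
F = (S − I)·e^(rT) = (438.74 − 8.7929) · e^(0.0965·21/12)
= 429.9471 · e^0.168875 = 429.9471 × 1.183972 = C$509.05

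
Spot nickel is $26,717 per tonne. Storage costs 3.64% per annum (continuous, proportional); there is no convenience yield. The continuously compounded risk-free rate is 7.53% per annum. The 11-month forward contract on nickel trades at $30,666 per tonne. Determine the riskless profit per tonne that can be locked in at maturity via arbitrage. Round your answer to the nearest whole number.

$1068 per tonne

Fair forward: F* = S·e^(carry·T), with carry = (r + u) = 0.0753 + 0.0364 = 0.1117
F* = 26717 · e^(0.1117 × 11/12) = 26717 · e^0.102392 = 26717 × 1.107818 = $29597.5735
Market $30666 > fair $29597.5735: forward overpriced → cash-and-carry (buy spot, short the forward).
At maturity, profit = |F_mkt − F*| = |30666 − 29597.5735| = $1068 per tonne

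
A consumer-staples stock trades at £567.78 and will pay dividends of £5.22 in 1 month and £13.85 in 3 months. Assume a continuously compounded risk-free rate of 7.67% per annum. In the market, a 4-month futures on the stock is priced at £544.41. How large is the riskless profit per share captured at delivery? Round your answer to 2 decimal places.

£18.81 per share

PV(dividends) I = 5.22·e^(−0.0767·1/12) + 13.85·e^(−0.0767·3/12) = 18.7737
Fair futures F* = (S − I)·e^(rT) = (567.78 − 18.7737)·e^0.025567 = 549.0063 × 1.025897 = 563.2239
Market £544.41 < fair 563.2239: forward underpriced → reverse cash-and-carry (short the stock, invest proceeds at r, pay the dividends, go long the forward).
Profit at T = |F_mkt − F*| = |544.41 − 563.2239| = £18.81 per share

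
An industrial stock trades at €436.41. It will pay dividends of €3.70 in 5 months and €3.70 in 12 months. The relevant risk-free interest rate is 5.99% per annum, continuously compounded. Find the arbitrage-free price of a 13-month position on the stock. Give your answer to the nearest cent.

€458.10

PV(dividends) I = 3.70·e^(−0.0599·5/12) + 3.70·e^(−0.0599·12/12)
I = 3.6088 + 3.4849 = 7.0937
F = (S − I)·e^(rT) = (436.41 − 7.0937) · e^(0.0599·13/12)
= 429.3163 · e^0.064892 = 429.3163 × 1.067044 = €458.10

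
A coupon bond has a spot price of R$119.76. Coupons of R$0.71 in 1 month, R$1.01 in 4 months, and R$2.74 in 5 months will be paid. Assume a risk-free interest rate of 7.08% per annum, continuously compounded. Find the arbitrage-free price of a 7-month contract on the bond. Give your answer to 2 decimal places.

R$120.27

PV(coupons) I = 0.71·e^(−0.0708·1/12) + 1.01·e^(−0.0708·4/12) + 2.74·e^(−0.0708·5/12)
I = 0.7058 + 0.9864 + 2.6604 = 4.3526
F = (S − I)·e^(rT) = (119.76 − 4.3526) · e^(0.0708·7/12)
= 115.4074 · e^0.041300 = 115.4074 × 1.042165 = R$120.27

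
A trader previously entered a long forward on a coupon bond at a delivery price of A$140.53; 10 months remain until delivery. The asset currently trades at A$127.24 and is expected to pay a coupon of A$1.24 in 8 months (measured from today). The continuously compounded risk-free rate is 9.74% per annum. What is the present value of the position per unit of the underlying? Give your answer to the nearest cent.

-A$3.50

PV(remaining coupons) I = 1.24·e^(−0.0974·8/12) = 1.1620
Current forward F = (S − I)·e^(rT) = (127.24 − 1.1620)·e^(0.0974·10/12) = 126.0780 × 1.084552 = 136.7381
Value (long) = (F − K)·e^(−rT) = (136.7381 − 140.53) × 0.922040 = -3.4963
Value = -A$3.50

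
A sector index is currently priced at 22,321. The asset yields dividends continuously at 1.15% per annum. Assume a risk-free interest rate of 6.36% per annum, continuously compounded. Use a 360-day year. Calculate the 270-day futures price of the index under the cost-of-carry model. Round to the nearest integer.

23,210

F = S·e^((r − q)T) = 22321 · e^((0.0636 − 0.0115) × 270/360)
= 22321 · e^0.039075 = 22321 × 1.039848
F = 23,210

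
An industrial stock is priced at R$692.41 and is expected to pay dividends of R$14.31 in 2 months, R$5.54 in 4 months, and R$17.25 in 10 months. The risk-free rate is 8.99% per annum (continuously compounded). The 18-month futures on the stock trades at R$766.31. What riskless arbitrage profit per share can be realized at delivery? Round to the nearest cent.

PV(dividends) I = 14.31·e^(−0.0899·2/12) + 5.54·e^(−0.0899·4/12) + 17.25·e^(−0.0899·10/12) = 35.4785
Fair futures F* = (S − I)·e^(rT) = (692.41 − 35.4785)·e^0.134850 = 656.9315 × 1.144365 = 751.7694
Market R$766.31 > fair 751.7694: forward overpriced → cash-and-carry (borrow at r, buy the stock and collect the dividends, short the forward).
Profit at T = |F_mkt − F*| = |766.31 − 751.7694| = R$14.54 per share

R$14.54 per share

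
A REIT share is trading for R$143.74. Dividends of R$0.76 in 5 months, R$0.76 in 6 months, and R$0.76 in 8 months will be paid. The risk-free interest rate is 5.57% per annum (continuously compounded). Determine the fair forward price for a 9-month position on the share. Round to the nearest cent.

R$147.56

PV(dividends) I = 0.76·e^(−0.0557·5/12) + 0.76·e^(−0.0557·6/12) + 0.76·e^(−0.0557·8/12)
I = 0.7426 + 0.7391 + 0.7323 = 2.2140
F = (S − I)·e^(rT) = (143.74 − 2.2140) · e^(0.0557·9/12)
= 141.5260 · e^0.041775 = 141.5260 × 1.042660 = R$147.56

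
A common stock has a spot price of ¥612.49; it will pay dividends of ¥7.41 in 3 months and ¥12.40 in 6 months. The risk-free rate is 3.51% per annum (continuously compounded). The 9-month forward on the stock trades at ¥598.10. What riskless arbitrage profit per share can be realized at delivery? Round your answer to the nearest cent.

PV(dividends) I = 7.41·e^(−0.0351·3/12) + 12.40·e^(−0.0351·6/12) = 19.5295
Fair forward F* = (S − I)·e^(rT) = (612.49 − 19.5295)·e^0.026325 = 592.9605 × 1.026675 = 608.7777
Market ¥598.10 < fair 608.7777: forward underpriced → reverse cash-and-carry (short the stock, invest proceeds at r, pay the dividends, go long the forward).
Profit at T = |F_mkt − F*| = |598.10 − 608.7777| = ¥10.68 per share

¥10.68 per share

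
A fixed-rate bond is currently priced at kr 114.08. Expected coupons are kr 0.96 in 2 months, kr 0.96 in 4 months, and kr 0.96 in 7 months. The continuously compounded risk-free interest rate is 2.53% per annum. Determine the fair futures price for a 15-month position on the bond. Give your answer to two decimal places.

PV(coupons) I = 0.96·e^(−0.0253·2/12) + 0.96·e^(−0.0253·4/12) + 0.96·e^(−0.0253·7/12)
I = 0.9560 + 0.9519 + 0.9459 = 2.8538
F = (S − I)·e^(rT) = (114.08 − 2.8538) · e^(0.0253·15/12)
= 111.2262 · e^0.031625 = 111.2262 × 1.032130 = kr 114.80

kr 114.80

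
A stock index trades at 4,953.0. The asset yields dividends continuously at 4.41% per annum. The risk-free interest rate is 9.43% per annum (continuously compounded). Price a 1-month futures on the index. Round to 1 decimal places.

4,973.8

F = S·e^((r − q)T) = 4953.0 · e^((0.0943 − 0.0441) × 1/12)
= 4953.0 · e^0.004183 = 4953.0 × 1.004192
F = 4,973.8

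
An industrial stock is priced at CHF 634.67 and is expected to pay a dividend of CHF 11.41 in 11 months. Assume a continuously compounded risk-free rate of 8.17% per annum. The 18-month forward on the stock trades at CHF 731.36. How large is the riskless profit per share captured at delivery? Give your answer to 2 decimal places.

CHF 25.91 per share

PV(dividends) I = 11.41·e^(−0.0817·11/12) = 10.5867
Fair forward F* = (S − I)·e^(rT) = (634.67 − 10.5867)·e^0.122550 = 624.0833 × 1.130376 = 705.4488
Market CHF 731.36 > fair 705.4488: forward overpriced → cash-and-carry (borrow at r, buy the stock and collect the dividends, short the forward).
Profit at T = |F_mkt − F*| = |731.36 − 705.4488| = CHF 25.91 per share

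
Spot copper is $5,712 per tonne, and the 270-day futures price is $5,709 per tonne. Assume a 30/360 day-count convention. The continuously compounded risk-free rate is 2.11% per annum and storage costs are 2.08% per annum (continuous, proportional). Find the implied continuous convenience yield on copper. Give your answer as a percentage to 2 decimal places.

4.26%

F = S·e^((r+u−y)T) ⇒ (r+u−y) = ln(F/S)/T
ln(5709/5712) = -0.000525; /T ⇒ -0.000700
y = r + u − ln(F/S)/T = 0.0211 + 0.0208 + 0.000700 = 0.042600
y = 4.26%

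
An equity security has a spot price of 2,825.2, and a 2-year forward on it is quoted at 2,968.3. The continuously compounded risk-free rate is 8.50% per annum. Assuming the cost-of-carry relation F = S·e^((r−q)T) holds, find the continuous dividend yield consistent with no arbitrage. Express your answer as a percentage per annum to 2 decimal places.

From F = S·e^((r−q)T): (r − q) = ln(F/S)/T
ln(2968.3/2825.2) = ln(1.050651) = 0.049410
(r − q) = 0.049410 / (2) = 0.024705
q = r − ln(F/S)/T = 0.0850 − 0.024705 = 0.060295
q = 6.03%

6.03%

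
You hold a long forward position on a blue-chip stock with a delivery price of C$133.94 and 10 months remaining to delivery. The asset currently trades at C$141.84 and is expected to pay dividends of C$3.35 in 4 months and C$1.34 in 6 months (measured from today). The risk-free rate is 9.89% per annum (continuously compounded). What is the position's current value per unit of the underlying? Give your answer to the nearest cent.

C$13.98

PV(remaining dividends) I = 3.35·e^(−0.0989·4/12) + 1.34·e^(−0.0989·6/12) = 4.5167
Current forward F = (S − I)·e^(rT) = (141.84 − 4.5167)·e^(0.0989·10/12) = 137.3233 × 1.085908 = 149.1205
Value (long) = (F − K)·e^(−rT) = (149.1205 − 133.94) × 0.920888 = 13.9795
Value = C$13.98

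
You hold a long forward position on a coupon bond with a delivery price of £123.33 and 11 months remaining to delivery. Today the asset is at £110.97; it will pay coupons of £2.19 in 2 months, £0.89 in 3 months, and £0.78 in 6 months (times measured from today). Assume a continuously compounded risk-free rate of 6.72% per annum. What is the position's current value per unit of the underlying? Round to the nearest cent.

-£8.79

PV(remaining coupons) I = 2.19·e^(−0.0672·2/12) + 0.89·e^(−0.0672·3/12) + 0.78·e^(−0.0672·6/12) = 3.7950
Current forward F = (S − I)·e^(rT) = (110.97 − 3.7950)·e^(0.0672·11/12) = 107.1750 × 1.063537 = 113.9846
Value (long) = (F − K)·e^(−rT) = (113.9846 − 123.33) × 0.940259 = -8.7871
Value = -£8.79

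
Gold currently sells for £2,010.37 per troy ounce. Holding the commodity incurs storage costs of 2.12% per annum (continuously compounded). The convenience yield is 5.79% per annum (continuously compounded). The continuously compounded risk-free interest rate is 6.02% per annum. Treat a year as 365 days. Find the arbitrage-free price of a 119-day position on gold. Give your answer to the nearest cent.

Net carry = r + u − y = 0.0602 + 0.0212 − 0.0579 = 0.0235
F = S·e^((r+u−y)T) = 2010.37 · e^(0.0235 × 119/365) = 2010.37 · e^0.00766164
= 2010.37 × 1.00769107 = £2,025.83 per troy ounce

£2,025.83 per troy ounce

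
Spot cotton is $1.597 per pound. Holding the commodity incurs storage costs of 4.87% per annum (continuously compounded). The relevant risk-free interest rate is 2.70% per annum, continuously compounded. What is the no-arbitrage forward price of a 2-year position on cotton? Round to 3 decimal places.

$1.858 per pound

Net carry = r + u − y = 0.0270 + 0.0487 − 0.0000 = 0.0757
F = S·e^((r+u−y)T) = 1.597 · e^(0.0757 × 2) = 1.597 · e^0.151400
= 1.597 × 1.163462 = $1.858 per pound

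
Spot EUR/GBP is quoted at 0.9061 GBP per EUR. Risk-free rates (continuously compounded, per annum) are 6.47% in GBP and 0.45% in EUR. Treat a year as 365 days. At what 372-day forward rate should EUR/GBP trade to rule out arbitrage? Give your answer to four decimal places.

0.9634

F = S·e^((r_GBP − r_EUR)T) = 0.9061 · e^((0.0647 − 0.0045) × 372/365)
= 0.9061 · e^0.061355 = 0.9061 × 1.063276
F = 0.9634 GBP per EUR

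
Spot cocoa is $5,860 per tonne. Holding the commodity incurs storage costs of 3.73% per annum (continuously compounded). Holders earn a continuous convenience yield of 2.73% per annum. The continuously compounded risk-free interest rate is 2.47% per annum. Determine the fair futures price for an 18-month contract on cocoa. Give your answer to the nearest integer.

$6,173 per tonne

Net carry = r + u − y = 0.0247 + 0.0373 − 0.0273 = 0.0347
F = S·e^((r+u−y)T) = 5860 · e^(0.0347 × 18/12) = 5860 · e^0.052050
= 5860 × 1.053428 = $6,173 per tonne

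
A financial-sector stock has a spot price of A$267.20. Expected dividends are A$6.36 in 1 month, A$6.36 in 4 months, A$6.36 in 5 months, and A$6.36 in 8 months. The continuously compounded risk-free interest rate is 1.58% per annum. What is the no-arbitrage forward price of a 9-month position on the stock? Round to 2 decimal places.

A$244.79

PV(dividends) I = 6.36·e^(−0.0158·1/12) + 6.36·e^(−0.0158·4/12) + 6.36·e^(−0.0158·5/12) + 6.36·e^(−0.0158·8/12)
I = 6.3516 + 6.3266 + 6.3183 + 6.2934 = 25.2899
F = (S − I)·e^(rT) = (267.20 − 25.2899) · e^(0.0158·9/12)
= 241.9101 · e^0.011850 = 241.9101 × 1.011920 = A$244.79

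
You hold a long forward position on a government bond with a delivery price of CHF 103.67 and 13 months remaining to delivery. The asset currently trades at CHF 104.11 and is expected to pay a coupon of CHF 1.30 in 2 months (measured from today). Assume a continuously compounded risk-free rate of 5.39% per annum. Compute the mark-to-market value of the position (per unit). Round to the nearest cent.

PV(remaining coupons) I = 1.30·e^(−0.0539·2/12) = 1.2884
Current forward F = (S − I)·e^(rT) = (104.11 − 1.2884)·e^(0.0539·13/12) = 102.8216 × 1.060130 = 109.0043
Value (long) = (F − K)·e^(−rT) = (109.0043 − 103.67) × 0.943280 = 5.0317
Value = CHF 5.03

CHF 5.03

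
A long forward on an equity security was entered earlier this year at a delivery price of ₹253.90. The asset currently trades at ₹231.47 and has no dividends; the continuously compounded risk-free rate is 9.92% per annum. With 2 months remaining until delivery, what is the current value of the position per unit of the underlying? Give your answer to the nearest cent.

-₹18.27

Current fair forward for the remaining 2 months: F = S·e^(r·T), r = 0.0992
F = 231.47 · e^(0.0992 × 2/12) = 231.47 × 1.016671 = 235.3288
Value of long forward = (F − K)·e^(−rT) = (235.3288 − 253.90) · e^(−0.0992·2/12)
= -18.5712 × 0.983603 = -18.27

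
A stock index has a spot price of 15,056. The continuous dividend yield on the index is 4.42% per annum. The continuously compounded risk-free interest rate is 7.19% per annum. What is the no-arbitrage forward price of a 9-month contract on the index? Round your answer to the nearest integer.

15,372

F = S·e^((r − q)T) = 15056 · e^((0.0719 − 0.0442) × 9/12)
= 15056 · e^0.020775 = 15056 × 1.020992
F = 15,372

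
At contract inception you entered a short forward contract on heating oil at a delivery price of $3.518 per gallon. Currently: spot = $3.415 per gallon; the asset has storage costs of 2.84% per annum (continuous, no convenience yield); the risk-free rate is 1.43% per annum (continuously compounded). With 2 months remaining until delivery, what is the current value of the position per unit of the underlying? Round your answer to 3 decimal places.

$0.078 per gallon

Current fair forward for the remaining 2 months: F = S·e^((r + u)·T), (r + u) = 0.0143 + 0.0284 = 0.0427
F = 3.415 · e^(0.0427 × 2/12) = 3.415 × 1.007142 = 3.4394
Value of long forward = (F − K)·e^(−rT) = (3.4394 − 3.518) · e^(−0.0143·2/12)
= -0.0786 × 0.997620 = -0.078
Short position value = −(long value) = $0.078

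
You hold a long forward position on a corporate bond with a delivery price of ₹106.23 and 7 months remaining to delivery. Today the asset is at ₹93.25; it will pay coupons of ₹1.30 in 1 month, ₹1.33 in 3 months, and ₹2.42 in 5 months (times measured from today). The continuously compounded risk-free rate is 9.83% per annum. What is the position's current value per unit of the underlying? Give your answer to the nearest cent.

-₹11.97

PV(remaining coupons) I = 1.30·e^(−0.0983·1/12) + 1.33·e^(−0.0983·3/12) + 2.42·e^(−0.0983·5/12) = 4.9100
Current forward F = (S − I)·e^(rT) = (93.25 − 4.9100)·e^(0.0983·7/12) = 88.3400 × 1.059018 = 93.5537
Value (long) = (F − K)·e^(−rT) = (93.5537 − 106.23) × 0.944271 = -11.9699
Value = -₹11.97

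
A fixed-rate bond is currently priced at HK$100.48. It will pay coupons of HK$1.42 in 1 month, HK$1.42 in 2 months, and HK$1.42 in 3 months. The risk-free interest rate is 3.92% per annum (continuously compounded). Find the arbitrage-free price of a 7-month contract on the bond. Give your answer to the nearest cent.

PV(coupons) I = 1.42·e^(−0.0392·1/12) + 1.42·e^(−0.0392·2/12) + 1.42·e^(−0.0392·3/12)
I = 1.4154 + 1.4108 + 1.4062 = 4.2324
F = (S − I)·e^(rT) = (100.48 − 4.2324) · e^(0.0392·7/12)
= 96.2476 · e^0.022867 = 96.2476 × 1.023130 = HK$98.47

HK$98.47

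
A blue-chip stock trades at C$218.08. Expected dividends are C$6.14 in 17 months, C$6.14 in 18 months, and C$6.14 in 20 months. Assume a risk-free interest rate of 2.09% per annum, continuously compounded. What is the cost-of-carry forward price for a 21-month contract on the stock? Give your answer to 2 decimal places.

PV(dividends) I = 6.14·e^(−0.0209·17/12) + 6.14·e^(−0.0209·18/12) + 6.14·e^(−0.0209·20/12)
I = 5.9609 + 5.9505 + 5.9298 = 17.8412
F = (S − I)·e^(rT) = (218.08 − 17.8412) · e^(0.0209·21/12)
= 200.2388 · e^0.036575 = 200.2388 × 1.037252 = C$207.70

C$207.70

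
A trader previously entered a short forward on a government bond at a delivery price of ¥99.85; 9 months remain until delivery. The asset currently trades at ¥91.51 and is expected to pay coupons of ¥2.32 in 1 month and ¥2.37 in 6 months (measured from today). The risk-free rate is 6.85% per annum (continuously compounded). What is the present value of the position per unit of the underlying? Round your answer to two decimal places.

¥7.94

PV(remaining coupons) I = 2.32·e^(−0.0685·1/12) + 2.37·e^(−0.0685·6/12) = 4.5970
Current forward F = (S − I)·e^(rT) = (91.51 − 4.5970)·e^(0.0685·9/12) = 86.9130 × 1.052718 = 91.4949
Value (long) = (F − K)·e^(−rT) = (91.4949 − 99.85) × 0.949922 = -7.9367
Short position value = −(long value) = ¥7.94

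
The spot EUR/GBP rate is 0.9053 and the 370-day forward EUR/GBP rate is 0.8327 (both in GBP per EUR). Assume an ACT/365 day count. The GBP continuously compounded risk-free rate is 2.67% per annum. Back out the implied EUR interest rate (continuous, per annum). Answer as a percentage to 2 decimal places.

10.92%

F = S·e^((r_GBP − r_EUR)T) ⇒ r_EUR = r_GBP − ln(F/S)/T
ln(0.8327/0.9053) = -0.083593; /(370/365) = -0.082463
r_EUR = 0.0267 + 0.082463 = 0.109163
r_EUR = 10.92%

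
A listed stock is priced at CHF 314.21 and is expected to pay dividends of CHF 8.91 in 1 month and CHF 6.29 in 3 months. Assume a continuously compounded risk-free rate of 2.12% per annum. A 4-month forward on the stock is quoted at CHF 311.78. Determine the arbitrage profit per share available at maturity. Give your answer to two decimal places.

PV(dividends) I = 8.91·e^(−0.0212·1/12) + 6.29·e^(−0.0212·3/12) = 15.1510
Fair forward F* = (S − I)·e^(rT) = (314.21 − 15.1510)·e^0.007067 = 299.0590 × 1.007092 = 301.1799
Market CHF 311.78 > fair 301.1799: forward overpriced → cash-and-carry (borrow at r, buy the stock and collect the dividends, short the forward).
Profit at T = |F_mkt − F*| = |311.78 − 301.1799| = CHF 10.60 per share

CHF 10.60 per share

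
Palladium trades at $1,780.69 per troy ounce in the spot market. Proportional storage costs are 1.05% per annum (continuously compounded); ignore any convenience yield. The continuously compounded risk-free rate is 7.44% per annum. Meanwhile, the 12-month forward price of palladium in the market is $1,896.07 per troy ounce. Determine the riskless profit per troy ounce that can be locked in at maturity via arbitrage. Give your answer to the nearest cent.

Fair forward: F* = S·e^(carry·T), with carry = (r + u) = 0.0744 + 0.0105 = 0.0849
F* = 1780.69 · e^(0.0849 × 12/12) = 1780.69 · e^0.08490000 = 1780.69 × 1.08860820 = $1938.4737
Market $1896.07 < fair $1938.4737: forward underpriced → reverse cash-and-carry (short spot, go long the forward).
At maturity, profit = |F_mkt − F*| = |1896.07 − 1938.4737| = $42.40 per troy ounce

$42.40 per troy ounce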